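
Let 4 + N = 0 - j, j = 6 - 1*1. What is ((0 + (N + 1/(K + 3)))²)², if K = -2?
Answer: 4096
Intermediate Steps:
j = 5 (j = 6 - 1 = 5)
N = -9 (N = -4 + (0 - 1*5) = -4 + (0 - 5) = -4 - 5 = -9)
((0 + (N + 1/(K + 3)))²)² = ((0 + (-9 + 1/(-2 + 3)))²)² = ((0 + (-9 + 1/1))²)² = ((0 + (-9 + 1))²)² = ((0 - 8)²)² = ((-8)²)² = 64² = 4096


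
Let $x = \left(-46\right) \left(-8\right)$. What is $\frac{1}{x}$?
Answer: $\frac{1}{368} \approx 0.0027174$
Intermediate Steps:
$x = 368$
$\frac{1}{x} = \frac{1}{368}$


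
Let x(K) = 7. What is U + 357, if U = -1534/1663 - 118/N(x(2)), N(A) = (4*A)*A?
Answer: 57933269/162974 ≈ 355.48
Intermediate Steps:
N(A) = 4*A²
U = -248449/162974 (U = -1534/1663 - 118/(4*7²) = -1534*1/1663 - 118/(4*49) = -1534/1663 - 118/196 = -1534/1663 - 118*1/196 = -1534/1663 - 59/98 = -248449/162974 ≈ -1.5245)
U + 357 = -248449/162974 + 357 = 57933269/162974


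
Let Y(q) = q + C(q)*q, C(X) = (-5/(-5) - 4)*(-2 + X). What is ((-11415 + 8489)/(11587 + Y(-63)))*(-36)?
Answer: -105336/761 ≈ -138.42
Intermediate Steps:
C(X) = 6 - 3*X (C(X) = (-5*(-⅕) - 4)*(-2 + X) = (1 - 4)*(-2 + X) = -3*(-2 + X) = 6 - 3*X)
Y(q) = q + q*(6 - 3*q) (Y(q) = q + (6 - 3*q)*q = q + q*(6 - 3*q))
((-11415 + 8489)/(11587 + Y(-63)))*(-36) = ((-11415 + 8489)/(11587 - 63*(7 - 3*(-63))))*(-36) = -2926/(11587 - 63*(7 + 189))*(-36) = -2926/(11587 - 63*196)*(-36) = -2926/(11587 - 12348)*(-36) = -2926/(-761)*(-36) = -2926*(-1/761)*(-36) = (2926/761)*(-36) = -105336/761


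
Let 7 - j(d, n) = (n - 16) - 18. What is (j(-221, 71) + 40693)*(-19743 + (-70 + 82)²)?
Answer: -796954137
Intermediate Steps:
j(d, n) = 41 - n (j(d, n) = 7 - ((n - 16) - 18) = 7 - ((-16 + n) - 18) = 7 - (-34 + n) = 7 + (34 - n) = 41 - n)
(j(-221, 71) + 40693)*(-19743 + (-70 + 82)²) = ((41 - 1*71) + 40693)*(-19743 + (-70 + 82)²) = ((41 - 71) + 40693)*(-19743 + 12²) = (-30 + 40693)*(-19743 + 144) = 40663*(-19599) = -796954137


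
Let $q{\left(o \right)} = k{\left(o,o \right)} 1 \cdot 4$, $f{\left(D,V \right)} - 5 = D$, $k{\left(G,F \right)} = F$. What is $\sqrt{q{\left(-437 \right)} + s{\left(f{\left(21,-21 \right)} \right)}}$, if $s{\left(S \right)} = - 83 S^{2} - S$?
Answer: $i \sqrt{57882} \approx 240.59 i$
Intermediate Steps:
$f{\left(D,V \right)} = 5 + D$
$s{\left(S \right)} = - S - 83 S^{2}$
$q{\left(o \right)} = 4 o$ ($q{\left(o \right)} = o 1 \cdot 4 = o 4 = 4 o$)
$\sqrt{q{\left(-437 \right)} + s{\left(f{\left(21,-21 \right)} \right)}} = \sqrt{4 \left(-437\right) - \left(5 + 21\right) \left(1 + 83 \left(5 + 21\right)\right)} = \sqrt{-1748 - 26 \left(1 + 83 \cdot 26\right)} = \sqrt{-1748 - 26 \left(1 + 2158\right)} = \sqrt{-1748 - 26 \cdot 2159} = \sqrt{-1748 - 56134} = \sqrt{-57882} = i \sqrt{57882}$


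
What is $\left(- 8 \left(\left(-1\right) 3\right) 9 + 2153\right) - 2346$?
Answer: $23$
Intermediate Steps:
$\left(- 8 \left(\left(-1\right) 3\right) 9 + 2153\right) - 2346 = \left(\left(-8\right) \left(-3\right) 9 + 2153\right) - 2346 = \left(24 \cdot 9 + 2153\right) - 2346 = \left(216 + 2153\right) - 2346 = 2369 - 2346 = 23$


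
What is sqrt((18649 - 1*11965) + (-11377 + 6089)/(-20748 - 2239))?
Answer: 2*sqrt(882990413213)/22987 ≈ 81.757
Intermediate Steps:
sqrt((18649 - 1*11965) + (-11377 + 6089)/(-20748 - 2239)) = sqrt((18649 - 11965) - 5288/(-22987)) = sqrt(6684 - 5288*(-1/22987)) = sqrt(6684 + 5288/22987) = sqrt(153650396/22987) = 2*sqrt(882990413213)/22987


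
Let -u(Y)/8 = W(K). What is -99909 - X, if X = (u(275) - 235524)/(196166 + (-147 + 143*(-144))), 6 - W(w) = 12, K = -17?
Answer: -17526500667/175427 ≈ -99908.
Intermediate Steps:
W(w) = -6 (W(w) = 6 - 1*12 = 6 - 12 = -6)
u(Y) = 48 (u(Y) = -8*(-6) = 48)
X = -235476/175427 (X = (48 - 235524)/(196166 + (-147 + 143*(-144))) = -235476/(196166 + (-147 - 20592)) = -235476/(196166 - 20739) = -235476/175427 ≈ -1.3423)
-99909 - X = -99909 - 1*(-235476/175427) = -99909 + 235476/175427 = -17526500667/175427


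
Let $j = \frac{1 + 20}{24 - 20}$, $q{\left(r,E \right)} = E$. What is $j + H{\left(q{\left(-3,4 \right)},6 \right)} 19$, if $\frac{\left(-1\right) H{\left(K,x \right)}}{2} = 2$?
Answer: $- \frac{283}{4} \approx -70.75$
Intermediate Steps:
$j = \frac{21}{4} \approx 5.25$
$H{\left(K,x \right)} = -4$ ($H{\left(K,x \right)} = \left(-2\right) 2 = -4$)
$j + H{\left(q{\left(-3,4 \right)},6 \right)} 19 = \frac{21}{4} - 76 = - \frac{283}{4}$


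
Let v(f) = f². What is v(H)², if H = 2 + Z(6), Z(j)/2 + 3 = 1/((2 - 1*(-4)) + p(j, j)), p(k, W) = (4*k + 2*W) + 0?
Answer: 47458321/194481 ≈ 244.03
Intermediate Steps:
p(k, W) = 2*W + 4*k (p(k, W) = (2*W + 4*k) + 0 = 2*W + 4*k)
Z(j) = -6 + 2/(6 + 6*j) (Z(j) = -6 + 2/((2 - 1*(-4)) + (2*j + 4*j)) = -6 + 2/((2 + 4) + 6*j) = -6 + 2/(6 + 6*j))
H = -83/21 (H = 2 + (-17 - 18*6)/(3*(1 + 6)) = 2 + (⅓)*(-17 - 108)/7 = 2 + (⅓)*(⅐)*(-125) = 2 - 125/21 = -83/21 ≈ -3.9524)
v(H)² = ((-83/21)²)² = (6889/441)² = 47458321/194481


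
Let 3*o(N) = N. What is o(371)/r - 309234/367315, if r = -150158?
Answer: -139438150781/165465857310 ≈ -0.84270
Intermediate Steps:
o(N) = N/3
o(371)/r - 309234/367315 = ((⅓)*371)/(-150158) - 309234/367315 = (371/3)*(-1/150158) - 309234*1/367315 = -371/450474 - 309234/367315 = -139438150781/165465857310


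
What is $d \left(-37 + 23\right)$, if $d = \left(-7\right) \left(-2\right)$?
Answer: $-196$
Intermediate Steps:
$d = 14$
$d \left(-37 + 23\right) = 14 \left(-37 + 23\right) = 14 \left(-14\right) = -196$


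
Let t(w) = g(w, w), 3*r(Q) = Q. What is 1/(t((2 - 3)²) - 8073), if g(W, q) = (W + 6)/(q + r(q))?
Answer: -4/32271 ≈ -0.00012395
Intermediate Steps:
r(Q) = Q/3
g(W, q) = 3*(6 + W)/(4*q) (g(W, q) = (W + 6)/(q + q/3) = (6 + W)/((4*q/3)) = (6 + W)*(3/(4*q)) = 3*(6 + W)/(4*q))
t(w) = 3*(6 + w)/(4*w)
1/(t((2 - 3)²) - 8073) = 1/(3*(6 + (2 - 3)²)/(4*((2 - 3)²)) - 8073) = 1/(3*(6 + (-1)²)/(4*((-1)²)) - 8073) = 1/((¾)*(6 + 1)/1 - 8073) = 1/((¾)*1*7 - 8073) = 1/(21/4 - 8073) = 1/(-32271/4) = -4/32271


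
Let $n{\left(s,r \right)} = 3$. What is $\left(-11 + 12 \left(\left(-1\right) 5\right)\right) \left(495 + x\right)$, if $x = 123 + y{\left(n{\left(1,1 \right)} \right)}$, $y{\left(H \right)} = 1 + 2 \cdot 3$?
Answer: $-44375$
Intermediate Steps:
$y{\left(H \right)} = 7$ ($y{\left(H \right)} = 1 + 6 = 7$)
$x = 130$ ($x = 123 + 7 = 130$)
$\left(-11 + 12 \left(\left(-1\right) 5\right)\right) \left(495 + x\right) = \left(-11 + 12 \left(\left(-1\right) 5\right)\right) \left(495 + 130\right) = \left(-11 + 12 \left(-5\right)\right) 625 = \left(-11 - 60\right) 625 = \left(-71\right) 625 = -44375$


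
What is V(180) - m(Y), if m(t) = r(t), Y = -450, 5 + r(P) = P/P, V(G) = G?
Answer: 184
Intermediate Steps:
r(P) = -4 (r(P) = -5 + P/P = -5 + 1 = -4)
m(t) = -4
V(180) - m(Y) = 180 - 1*(-4) = 180 + 4 = 184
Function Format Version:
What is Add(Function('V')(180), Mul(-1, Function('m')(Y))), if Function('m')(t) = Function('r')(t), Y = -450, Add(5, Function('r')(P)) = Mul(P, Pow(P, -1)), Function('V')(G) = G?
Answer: 184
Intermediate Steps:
Function('r')(P) = -4 (Function('r')(P) = Add(-5, Mul(P, Pow(P, -1))) = Add(-5, 1) = -4)
Function('m')(t) = -4
Add(Function('V')(180), Mul(-1, Function('m')(Y))) = Add(180, Mul(-1, -4)) = Add(180, 4) = 184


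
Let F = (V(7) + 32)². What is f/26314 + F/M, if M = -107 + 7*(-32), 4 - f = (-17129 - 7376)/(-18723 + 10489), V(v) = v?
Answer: -329551482335/71717596556 ≈ -4.5951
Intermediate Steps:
f = 8431/8234 (f = 4 - (-17129 - 7376)/(-18723 + 10489) = 4 - (-24505)/(-8234) = 4 - (-24505)*(-1)/8234 = 4 - 1*24505/8234 = 4 - 24505/8234 = 8431/8234 ≈ 1.0239)
M = -331 (M = -107 - 224 = -331)
F = 1521 (F = (7 + 32)² = 39² = 1521)
f/26314 + F/M = (8431/8234)/26314 + 1521/(-331) = (8431/8234)*(1/26314) + 1521*(-1/331) = 8431/216669476 - 1521/331 = -329551482335/71717596556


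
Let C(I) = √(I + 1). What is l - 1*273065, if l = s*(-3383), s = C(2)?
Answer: -273065 - 3383*√3 ≈ -2.7892e+5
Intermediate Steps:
C(I) = √(1 + I)
s = √3 (s = √(1 + 2) = √3 ≈ 1.7320)
l = -3383*√3 (l = √3*(-3383) = -3383*√3 ≈ -5859.5)
l - 1*273065 = -3383*√3 - 1*273065 = -3383*√3 - 273065 = -273065 - 3383*√3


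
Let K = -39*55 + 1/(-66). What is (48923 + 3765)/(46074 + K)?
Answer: 3477408/2899313 ≈ 1.1994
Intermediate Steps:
K = -141571/66 (K = -2145 - 1/66 = -141571/66 ≈ -2145.0)
(48923 + 3765)/(46074 + K) = (48923 + 3765)/(46074 - 141571/66) = 52688/(2899313/66) = 52688*(66/2899313) = 3477408/2899313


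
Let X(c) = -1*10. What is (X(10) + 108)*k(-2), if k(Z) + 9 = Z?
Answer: -1078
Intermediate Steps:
k(Z) = -9 + Z
X(c) = -10
(X(10) + 108)*k(-2) = (-10 + 108)*(-9 - 2) = 98*(-11) = -1078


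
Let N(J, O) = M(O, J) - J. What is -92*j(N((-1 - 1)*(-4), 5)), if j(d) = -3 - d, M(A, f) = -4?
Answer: -828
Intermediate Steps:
N(J, O) = -4 - J
-92*j(N((-1 - 1)*(-4), 5)) = -92*(-3 - (-4 - (-1 - 1)*(-4))) = -92*(-3 - (-4 - (-2)*(-4))) = -92*(-3 - (-4 - 1*8)) = -92*(-3 - (-4 - 8)) = -92*(-3 - 1*(-12)) = -92*(-3 + 12) = -92*9 = -828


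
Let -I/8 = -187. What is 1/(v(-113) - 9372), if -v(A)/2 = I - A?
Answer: -1/12590 ≈ -7.9428e-5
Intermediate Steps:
I = 1496 (I = -8*(-187) = 1496)
v(A) = -2992 + 2*A (v(A) = -2*(1496 - A) = -2992 + 2*A)
1/(v(-113) - 9372) = 1/((-2992 + 2*(-113)) - 9372) = 1/((-2992 - 226) - 9372) = 1/(-3218 - 9372) = 1/(-12590) = -1/12590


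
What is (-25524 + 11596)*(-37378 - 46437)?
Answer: 1167375320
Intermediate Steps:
(-25524 + 11596)*(-37378 - 46437) = -13928*(-83815) = 1167375320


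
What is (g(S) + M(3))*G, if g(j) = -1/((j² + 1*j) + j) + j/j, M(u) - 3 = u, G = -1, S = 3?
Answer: -104/15 ≈ -6.9333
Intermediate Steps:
M(u) = 3 + u
g(j) = 1 - 1/(j² + 2*j) (g(j) = -1/((j² + j) + j) + 1 = -1/((j + j²) + j) + 1 = -1/(j² + 2*j) + 1 = 1 - 1/(j² + 2*j))
(g(S) + M(3))*G = ((-1 + 3² + 2*3)/(3*(2 + 3)) + (3 + 3))*(-1) = ((⅓)*(-1 + 9 + 6)/5 + 6)*(-1) = ((⅓)*(⅕)*14 + 6)*(-1) = (14/15 + 6)*(-1) = (104/15)*(-1) = -104/15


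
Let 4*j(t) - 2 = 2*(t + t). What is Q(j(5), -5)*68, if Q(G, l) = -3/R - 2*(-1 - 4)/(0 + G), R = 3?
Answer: 612/11 ≈ 55.636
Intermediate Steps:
j(t) = ½ + t (j(t) = ½ + (2*(t + t))/4 = ½ + (2*(2*t))/4 = ½ + (4*t)/4 = ½ + t)
Q(G, l) = -1 + 10/G (Q(G, l) = -3/3 - 2*(-1 - 4)/(0 + G) = -3*⅓ - 2*(-5/G) = -1 - 2*(-5/G) = -1 - (-10)/G = -1 + 10/G)
Q(j(5), -5)*68 = ((10 - (½ + 5))/(½ + 5))*68 = ((10 - 1*11/2)/(11/2))*68 = (2*(10 - 11/2)/11)*68 = ((2/11)*(9/2))*68 = (9/11)*68 = 612/11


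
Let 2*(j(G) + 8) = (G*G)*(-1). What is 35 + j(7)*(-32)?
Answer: 1075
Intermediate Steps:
j(G) = -8 - G²/2 (j(G) = -8 + ((G*G)*(-1))/2 = -8 + (G²*(-1))/2 = -8 + (-G²)/2 = -8 - G²/2)
35 + j(7)*(-32) = 35 + (-8 - ½*7²)*(-32) = 35 + (-8 - ½*49)*(-32) = 35 + (-8 - 49/2)*(-32) = 35 - 65/2*(-32) = 35 + 1040 = 1075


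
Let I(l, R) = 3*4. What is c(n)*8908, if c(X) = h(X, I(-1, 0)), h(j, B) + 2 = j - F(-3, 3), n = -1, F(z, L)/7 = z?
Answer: 160344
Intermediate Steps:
F(z, L) = 7*z
I(l, R) = 12
h(j, B) = 19 + j (h(j, B) = -2 + (j - 7*(-3)) = -2 + (j - 1*(-21)) = -2 + (j + 21) = -2 + (21 + j) = 19 + j)
c(X) = 19 + X
c(n)*8908 = (19 - 1)*8908 = 18*8908 = 160344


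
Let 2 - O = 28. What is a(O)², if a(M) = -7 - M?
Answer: 361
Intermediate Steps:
O = -26 (O = 2 - 1*28 = 2 - 28 = -26)
a(O)² = (-7 - 1*(-26))² = (-7 + 26)² = 19² = 361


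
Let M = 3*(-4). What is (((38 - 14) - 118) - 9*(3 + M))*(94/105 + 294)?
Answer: -402532/105 ≈ -3833.6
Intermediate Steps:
M = -12
(((38 - 14) - 118) - 9*(3 + M))*(94/105 + 294) = (((38 - 14) - 118) - 9*(3 - 12))*(94/105 + 294) = ((24 - 118) - 9*(-9))*(94*(1/105) + 294) = (-94 + 81)*(94/105 + 294) = -13*30964/105 = -402532/105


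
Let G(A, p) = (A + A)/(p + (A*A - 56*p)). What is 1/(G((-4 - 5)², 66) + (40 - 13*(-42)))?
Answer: 977/572576 ≈ 0.0017063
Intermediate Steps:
G(A, p) = 2*A/(A² - 55*p) (G(A, p) = (2*A)/(p + (A² - 56*p)) = (2*A)/(A² - 55*p) = 2*A/(A² - 55*p))
1/(G((-4 - 5)², 66) + (40 - 13*(-42))) = 1/(2*(-4 - 5)²/(((-4 - 5)²)² - 55*66) + (40 - 13*(-42))) = 1/(2*(-9)²/(((-9)²)² - 3630) + (40 + 546)) = 1/(2*81/(81² - 3630) + 586) = 1/(2*81/(6561 - 3630) + 586) = 1/(2*81/2931 + 586) = 1/(2*81*(1/2931) + 586) = 1/(54/977 + 586) = 1/(572576/977) = 977/572576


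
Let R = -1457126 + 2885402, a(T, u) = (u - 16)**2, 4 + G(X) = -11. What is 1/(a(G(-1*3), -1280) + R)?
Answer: 1/3107892 ≈ 3.2176e-7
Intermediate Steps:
G(X) = -15 (G(X) = -4 - 11 = -15)
a(T, u) = (-16 + u)**2
R = 1428276
1/(a(G(-1*3), -1280) + R) = 1/((-16 - 1280)**2 + 1428276) = 1/((-1296)**2 + 1428276) = 1/(1679616 + 1428276) = 1/3107892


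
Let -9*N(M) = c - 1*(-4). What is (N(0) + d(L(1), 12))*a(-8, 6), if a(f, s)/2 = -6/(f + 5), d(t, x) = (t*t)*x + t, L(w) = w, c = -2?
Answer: 460/9 ≈ 51.111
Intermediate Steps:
d(t, x) = t + x*t² (d(t, x) = t²*x + t = x*t² + t = t + x*t²)
N(M) = -2/9 (N(M) = -(-2 - 1*(-4))/9 = -(-2 + 4)/9 = -⅑*2 = -2/9)
a(f, s) = -12/(5 + f) (a(f, s) = 2*(-6/(f + 5)) = 2*(-6/(5 + f)) = -12/(5 + f))
(N(0) + d(L(1), 12))*a(-8, 6) = (-2/9 + 1*(1 + 1*12))*(-12/(5 - 8)) = (-2/9 + 1*(1 + 12))*(-12/(-3)) = (-2/9 + 1*13)*(-12*(-⅓)) = (-2/9 + 13)*4 = (115/9)*4 = 460/9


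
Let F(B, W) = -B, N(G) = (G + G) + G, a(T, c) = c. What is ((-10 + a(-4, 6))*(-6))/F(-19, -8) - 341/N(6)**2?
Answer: 1297/6156 ≈ 0.21069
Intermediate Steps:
N(G) = 3*G (N(G) = 2*G + G = 3*G)
((-10 + a(-4, 6))*(-6))/F(-19, -8) - 341/N(6)**2 = ((-10 + 6)*(-6))/((-1*(-19))) - 341/((3*6)**2) = -4*(-6)/19 - 341/(18**2) = 24*(1/19) - 341/324 = 24/19 - 341*1/324 = 24/19 - 341/324 = 1297/6156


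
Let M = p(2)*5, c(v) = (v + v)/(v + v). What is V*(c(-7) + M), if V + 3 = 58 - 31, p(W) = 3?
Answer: 384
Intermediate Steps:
c(v) = 1 (c(v) = (2*v)/((2*v)) = (2*v)*(1/(2*v)) = 1)
V = 24 (V = -3 + (58 - 31) = -3 + 27 = 24)
M = 15 (M = 3*5 = 15)
V*(c(-7) + M) = 24*(1 + 15) = 24*16 = 384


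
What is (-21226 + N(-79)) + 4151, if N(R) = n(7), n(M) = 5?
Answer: -17070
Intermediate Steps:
N(R) = 5
(-21226 + N(-79)) + 4151 = (-21226 + 5) + 4151 = -21221 + 4151 = -17070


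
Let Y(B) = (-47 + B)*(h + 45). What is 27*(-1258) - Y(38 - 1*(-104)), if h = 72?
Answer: -45081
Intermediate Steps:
Y(B) = -5499 + 117*B (Y(B) = (-47 + B)*(72 + 45) = (-47 + B)*117 = -5499 + 117*B)
27*(-1258) - Y(38 - 1*(-104)) = 27*(-1258) - (-5499 + 117*(38 - 1*(-104))) = -33966 - (-5499 + 117*(38 + 104)) = -33966 - (-5499 + 117*142) = -33966 - (-5499 + 16614) = -33966 - 1*11115 = -33966 - 11115 = -45081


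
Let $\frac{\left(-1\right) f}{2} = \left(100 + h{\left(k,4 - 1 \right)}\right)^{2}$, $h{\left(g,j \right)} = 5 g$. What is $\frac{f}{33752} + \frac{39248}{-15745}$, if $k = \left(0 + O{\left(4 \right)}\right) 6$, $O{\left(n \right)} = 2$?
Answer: $- \frac{266355312}{66428155} \approx -4.0097$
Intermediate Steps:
$k = 12$ ($k = \left(0 + 2\right) 6 = 2 \cdot 6 = 12$)
$f = -51200$ ($f = - 2 \left(100 + 5 \cdot 12\right)^{2} = - 2 \left(100 + 60\right)^{2} = - 2 \cdot 160^{2} = \left(-2\right) 25600 = -51200$)
$\frac{f}{33752} + \frac{39248}{-15745} = - \frac{51200}{33752} + \frac{39248}{-15745} = \left(-51200\right) \frac{1}{33752} + 39248 \left(- \frac{1}{15745}\right) = - \frac{6400}{4219} - \frac{39248}{15745} = - \frac{266355312}{66428155}$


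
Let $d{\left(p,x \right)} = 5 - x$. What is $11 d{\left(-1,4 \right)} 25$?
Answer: $275$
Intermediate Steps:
$11 d{\left(-1,4 \right)} 25 = 11 \left(5 - 4\right) 25 = 11 \cdot 1 \cdot 25 = 11 \cdot 25 = 275$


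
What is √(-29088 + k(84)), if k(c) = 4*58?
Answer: 2*I*√7214 ≈ 169.87*I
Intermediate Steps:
k(c) = 232
√(-29088 + k(84)) = √(-29088 + 232) = √(-28856) = 2*I*√7214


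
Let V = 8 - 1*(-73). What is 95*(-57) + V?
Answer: -5334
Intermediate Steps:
V = 81 (V = 8 + 73 = 81)
95*(-57) + V = 95*(-57) + 81 = -5415 + 81 = -5334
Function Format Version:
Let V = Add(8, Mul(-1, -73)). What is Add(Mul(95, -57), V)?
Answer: -5334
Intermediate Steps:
V = 81 (V = Add(8, 73) = 81)
Add(Mul(95, -57), V) = Add(Mul(95, -57), 81) = Add(-5415, 81) = -5334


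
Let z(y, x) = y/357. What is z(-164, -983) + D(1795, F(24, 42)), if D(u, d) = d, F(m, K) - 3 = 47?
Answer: 17686/357 ≈ 49.541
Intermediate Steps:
F(m, K) = 50 (F(m, K) = 3 + 47 = 50)
z(y, x) = y/357 (z(y, x) = y*(1/357) = y/357)
z(-164, -983) + D(1795, F(24, 42)) = (1/357)*(-164) + 50 = -164/357 + 50 = 17686/357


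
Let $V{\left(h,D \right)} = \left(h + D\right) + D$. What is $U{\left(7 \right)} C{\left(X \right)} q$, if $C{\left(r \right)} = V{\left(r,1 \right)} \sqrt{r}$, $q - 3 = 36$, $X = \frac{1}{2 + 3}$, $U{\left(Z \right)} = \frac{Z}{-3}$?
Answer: $- \frac{1001 \sqrt{5}}{25} \approx -89.532$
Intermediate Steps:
$U{\left(Z \right)} = - \frac{Z}{3}$ ($U{\left(Z \right)} = Z \left(- \frac{1}{3}\right) = - \frac{Z}{3}$)
$V{\left(h,D \right)} = h + 2 D$ ($V{\left(h,D \right)} = \left(D + h\right) + D = h + 2 D$)
$X = \frac{1}{5} \approx 0.2$
$q = 39$ ($q = 3 + 36 = 39$)
$C{\left(r \right)} = \sqrt{r} \left(2 + r\right)$ ($C{\left(r \right)} = \left(r + 2 \cdot 1\right) \sqrt{r} = \left(r + 2\right) \sqrt{r} = \left(2 + r\right) \sqrt{r} = \sqrt{r} \left(2 + r\right)$)
$U{\left(7 \right)} C{\left(X \right)} q = \left(- \frac{1}{3}\right) 7 \frac{2 + \frac{1}{5}}{\sqrt{5}} \cdot 39 = - \frac{7 \frac{\sqrt{5}}{5} \cdot \frac{11}{5}}{3} \cdot 39 = - \frac{7 \frac{11 \sqrt{5}}{25}}{3} \cdot 39 = - \frac{77 \sqrt{5}}{75} \cdot 39 = - \frac{1001 \sqrt{5}}{25}$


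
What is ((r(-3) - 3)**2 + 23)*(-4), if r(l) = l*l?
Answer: -236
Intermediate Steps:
r(l) = l**2
((r(-3) - 3)**2 + 23)*(-4) = (((-3)**2 - 3)**2 + 23)*(-4) = ((9 - 3)**2 + 23)*(-4) = (6**2 + 23)*(-4) = (36 + 23)*(-4) = 59*(-4) = -236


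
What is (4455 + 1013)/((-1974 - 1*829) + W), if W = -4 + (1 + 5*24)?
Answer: -2734/1343 ≈ -2.0357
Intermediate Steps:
W = 117 (W = -4 + (1 + 120) = -4 + 121 = 117)
(4455 + 1013)/((-1974 - 1*829) + W) = (4455 + 1013)/((-1974 - 1*829) + 117) = 5468/((-1974 - 829) + 117) = 5468/(-2803 + 117) = 5468/(-2686) = 5468*(-1/2686) = -2734/1343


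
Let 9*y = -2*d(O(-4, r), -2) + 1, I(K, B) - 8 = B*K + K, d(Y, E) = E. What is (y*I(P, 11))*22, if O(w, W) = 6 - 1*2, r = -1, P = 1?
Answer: 2200/9 ≈ 244.44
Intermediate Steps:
O(w, W) = 4 (O(w, W) = 6 - 2 = 4)
I(K, B) = 8 + K + B*K (I(K, B) = 8 + (B*K + K) = 8 + (K + B*K) = 8 + K + B*K)
y = 5/9 (y = (-2*(-2) + 1)/9 = (4 + 1)/9 = (⅑)*5 = 5/9 ≈ 0.55556)
(y*I(P, 11))*22 = (5*(8 + 1 + 11*1)/9)*22 = (5*(8 + 1 + 11)/9)*22 = ((5/9)*20)*22 = (100/9)*22 = 2200/9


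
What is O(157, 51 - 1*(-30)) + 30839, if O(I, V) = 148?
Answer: 30987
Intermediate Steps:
O(157, 51 - 1*(-30)) + 30839 = 148 + 30839 = 30987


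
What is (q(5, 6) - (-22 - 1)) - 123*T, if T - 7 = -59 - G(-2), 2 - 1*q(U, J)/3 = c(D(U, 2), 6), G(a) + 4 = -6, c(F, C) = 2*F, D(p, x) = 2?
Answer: 5183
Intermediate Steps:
G(a) = -10 (G(a) = -4 - 6 = -10)
q(U, J) = -6 (q(U, J) = 6 - 6*2 = 6 - 3*4 = 6 - 12 = -6)
T = -42 (T = 7 + (-59 - 1*(-10)) = 7 + (-59 + 10) = 7 - 49 = -42)
(q(5, 6) - (-22 - 1)) - 123*T = (-6 - (-22 - 1)) - 123*(-42) = (-6 - 1*(-23)) + 5166 = (-6 + 23) + 5166 = 17 + 5166 = 5183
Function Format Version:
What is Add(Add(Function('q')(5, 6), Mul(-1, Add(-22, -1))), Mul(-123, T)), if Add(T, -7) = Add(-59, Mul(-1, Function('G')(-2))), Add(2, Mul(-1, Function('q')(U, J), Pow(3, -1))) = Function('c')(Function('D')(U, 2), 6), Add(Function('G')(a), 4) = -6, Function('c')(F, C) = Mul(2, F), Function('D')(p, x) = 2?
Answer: 5183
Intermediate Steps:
Function('G')(a) = -10 (Function('G')(a) = Add(-4, -6) = -10)
Function('q')(U, J) = -6 (Function('q')(U, J) = Add(6, Mul(-3, Mul(2, 2))) = Add(6, Mul(-3, 4)) = Add(6, -12) = -6)
T = -42 (T = Add(7, Add(-59, Mul(-1, -10))) = Add(7, Add(-59, 10)) = Add(7, -49) = -42)
Add(Add(Function('q')(5, 6), Mul(-1, Add(-22, -1))), Mul(-123, T)) = Add(Add(-6, Mul(-1, Add(-22, -1))), Mul(-123, -42)) = Add(Add(-6, Mul(-1, -23)), 5166) = Add(Add(-6, 23), 5166) = Add(17, 5166) = 5183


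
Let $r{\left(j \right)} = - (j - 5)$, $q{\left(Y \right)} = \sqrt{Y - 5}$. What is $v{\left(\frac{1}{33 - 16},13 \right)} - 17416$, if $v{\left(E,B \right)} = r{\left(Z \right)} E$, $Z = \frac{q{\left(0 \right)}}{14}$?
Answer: $- \frac{296067}{17} - \frac{i \sqrt{5}}{238} \approx -17416.0 - 0.0093952 i$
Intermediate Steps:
$q{\left(Y \right)} = \sqrt{-5 + Y}$
$Z = \frac{i \sqrt{5}}{14}$ ($Z = \frac{\sqrt{-5 + 0}}{14} = \sqrt{-5} \cdot \frac{1}{14} = i \sqrt{5} \cdot \frac{1}{14} = \frac{i \sqrt{5}}{14} \approx 0.15972 i$)
$r{\left(j \right)} = 5 - j$ ($r{\left(j \right)} = - (-5 + j) = 5 - j$)
$v{\left(E,B \right)} = E \left(5 - \frac{i \sqrt{5}}{14}\right)$ ($v{\left(E,B \right)} = \left(5 - \frac{i \sqrt{5}}{14}\right) E = E \left(5 - \frac{i \sqrt{5}}{14}\right)$)
$v{\left(\frac{1}{33 - 16},13 \right)} - 17416 = \frac{70 - i \sqrt{5}}{14 \left(33 - 16\right)} - 17416 = \frac{70 - i \sqrt{5}}{14 \cdot 17} - 17416 = \frac{1}{14} \cdot \frac{1}{17} \left(70 - i \sqrt{5}\right) - 17416 = \left(\frac{5}{17} - \frac{i \sqrt{5}}{238}\right) - 17416 = - \frac{296067}{17} - \frac{i \sqrt{5}}{238}$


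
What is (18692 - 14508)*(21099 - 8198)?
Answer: 53977784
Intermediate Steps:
(18692 - 14508)*(21099 - 8198) = 4184*12901 = 53977784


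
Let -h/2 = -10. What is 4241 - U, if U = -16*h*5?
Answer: 5841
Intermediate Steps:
h = 20 (h = -2*(-10) = 20)
U = -1600 (U = -16*20*5 = -320*5 = -1600)
4241 - U = 4241 - 1*(-1600) = 4241 + 1600 = 5841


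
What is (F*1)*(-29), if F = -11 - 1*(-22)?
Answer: -319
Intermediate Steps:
F = 11 (F = -11 + 22 = 11)
(F*1)*(-29) = (11*1)*(-29) = 11*(-29) = -319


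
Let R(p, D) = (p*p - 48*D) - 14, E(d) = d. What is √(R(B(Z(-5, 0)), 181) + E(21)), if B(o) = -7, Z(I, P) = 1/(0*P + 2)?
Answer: 2*I*√2158 ≈ 92.909*I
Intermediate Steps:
Z(I, P) = ½ (Z(I, P) = 1/(0 + 2) = 1/2 = ½)
R(p, D) = -14 + p² - 48*D (R(p, D) = (p² - 48*D) - 14 = -14 + p² - 48*D)
√(R(B(Z(-5, 0)), 181) + E(21)) = √((-14 + (-7)² - 48*181) + 21) = √((-14 + 49 - 8688) + 21) = √(-8653 + 21) = √(-8632) = 2*I*√2158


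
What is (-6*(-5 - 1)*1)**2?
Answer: 1296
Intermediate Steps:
(-6*(-5 - 1)*1)**2 = (-6*(-6)*1)**2 = (36*1)**2 = 36**2 = 1296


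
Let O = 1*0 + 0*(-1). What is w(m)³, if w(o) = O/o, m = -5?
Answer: 0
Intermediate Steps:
O = 0 (O = 0 + 0 = 0)
w(o) = 0 (w(o) = 0/o = 0)
w(m)³ = 0³ = 0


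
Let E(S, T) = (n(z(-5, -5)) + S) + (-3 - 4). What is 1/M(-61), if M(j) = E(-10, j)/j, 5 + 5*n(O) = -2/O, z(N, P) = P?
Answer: 1525/448 ≈ 3.4040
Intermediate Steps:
n(O) = -1 - 2/(5*O) (n(O) = -1 + (-2/O)/5 = -1 - 2/(5*O))
E(S, T) = -198/25 + S (E(S, T) = ((-⅖ - 1*(-5))/(-5) + S) + (-3 - 4) = (-(-⅖ + 5)/5 + S) - 7 = (-⅕*23/5 + S) - 7 = (-23/25 + S) - 7 = -198/25 + S)
M(j) = -448/(25*j) (M(j) = (-198/25 - 10)/j = -448/(25*j))
1/M(-61) = 1/(-448/25/(-61)) = 1/(-448/25*(-1/61)) = 1/(448/1525) = 1525/448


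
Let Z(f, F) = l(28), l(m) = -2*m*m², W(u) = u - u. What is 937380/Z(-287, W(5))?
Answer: -234345/10976 ≈ -21.351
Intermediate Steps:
W(u) = 0
l(m) = -2*m³
Z(f, F) = -43904 (Z(f, F) = -2*28³ = -2*21952 = -43904)
937380/Z(-287, W(5)) = 937380/(-43904) = 937380*(-1/43904) = -234345/10976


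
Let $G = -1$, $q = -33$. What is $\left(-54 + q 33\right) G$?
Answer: $1143$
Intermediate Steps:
$\left(-54 + q 33\right) G = \left(-54 - 1089\right) \left(-1\right) = \left(-1143\right) \left(-1\right) = 1143$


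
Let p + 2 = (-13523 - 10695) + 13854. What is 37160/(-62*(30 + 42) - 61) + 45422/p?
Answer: -59073511/4690615 ≈ -12.594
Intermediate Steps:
p = -10366 (p = -2 + ((-13523 - 10695) + 13854) = -2 + (-24218 + 13854) = -2 - 10364 = -10366)
37160/(-62*(30 + 42) - 61) + 45422/p = 37160/(-62*(30 + 42) - 61) + 45422/(-10366) = 37160/(-62*72 - 61) + 45422*(-1/10366) = 37160/(-4464 - 61) - 22711/5183 = 37160/(-4525) - 22711/5183 = 37160*(-1/4525) - 22711/5183 = -7432/905 - 22711/5183 = -59073511/4690615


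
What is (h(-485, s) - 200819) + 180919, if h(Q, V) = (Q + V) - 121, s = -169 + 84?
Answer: -20591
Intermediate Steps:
s = -85
h(Q, V) = -121 + Q + V
(h(-485, s) - 200819) + 180919 = ((-121 - 485 - 85) - 200819) + 180919 = (-691 - 200819) + 180919 = -201510 + 180919 = -20591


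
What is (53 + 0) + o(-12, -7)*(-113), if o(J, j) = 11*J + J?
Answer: 16325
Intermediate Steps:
o(J, j) = 12*J
(53 + 0) + o(-12, -7)*(-113) = (53 + 0) + (12*(-12))*(-113) = 53 - 144*(-113) = 53 + 16272 = 16325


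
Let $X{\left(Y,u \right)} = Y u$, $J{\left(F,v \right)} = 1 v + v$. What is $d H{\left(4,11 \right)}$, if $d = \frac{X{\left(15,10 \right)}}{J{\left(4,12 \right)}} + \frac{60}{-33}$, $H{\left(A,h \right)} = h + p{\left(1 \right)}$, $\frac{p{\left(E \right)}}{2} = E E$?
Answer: $\frac{2535}{44} \approx 57.614$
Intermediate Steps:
$J{\left(F,v \right)} = 2 v$ ($J{\left(F,v \right)} = v + v = 2 v$)
$p{\left(E \right)} = 2 E^{2}$ ($p{\left(E \right)} = 2 E E = 2 E^{2}$)
$H{\left(A,h \right)} = 2 + h$ ($H{\left(A,h \right)} = h + 2 \cdot 1^{2} = h + 2 \cdot 1 = h + 2 = 2 + h$)
$d = \frac{195}{44}$ ($d = \frac{15 \cdot 10}{2 \cdot 12} + \frac{60}{-33} = \frac{150}{24} + 60 \left(- \frac{1}{33}\right) = 150 \cdot \frac{1}{24} - \frac{20}{11} = \frac{25}{4} - \frac{20}{11} = \frac{195}{44} \approx 4.4318$)
$d H{\left(4,11 \right)} = \frac{195 \left(2 + 11\right)}{44} = \frac{195}{44} \cdot 13 = \frac{2535}{44}$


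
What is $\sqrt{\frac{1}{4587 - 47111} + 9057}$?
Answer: $\frac{\sqrt{4094421926077}}{21262} \approx 95.168$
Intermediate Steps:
$\sqrt{\frac{1}{4587 - 47111} + 9057} = \sqrt{\frac{1}{-42524} + 9057} = \sqrt{- \frac{1}{42524} + 9057} = \sqrt{\frac{385139867}{42524}} = \frac{\sqrt{4094421926077}}{21262}$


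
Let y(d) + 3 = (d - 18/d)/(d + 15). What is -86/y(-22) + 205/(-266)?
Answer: -880931/266 ≈ -3311.8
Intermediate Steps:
y(d) = -3 + (d - 18/d)/(15 + d) (y(d) = -3 + (d - 18/d)/(d + 15) = -3 + (d - 18/d)/(15 + d))
-86/y(-22) + 205/(-266) = -86*(-22*(15 - 22)/(-18 - 45*(-22) - 2*(-22)**2)) + 205/(-266) = -86*154/(-18 + 990 - 2*484) + 205*(-1/266) = -86*154/(-18 + 990 - 968) - 205/266 = -86/((-1/22*(-1/7)*4)) - 205/266 = -86/2/77 - 205/266 = -86*77/2 - 205/266 = -3311 - 205/266 = -880931/266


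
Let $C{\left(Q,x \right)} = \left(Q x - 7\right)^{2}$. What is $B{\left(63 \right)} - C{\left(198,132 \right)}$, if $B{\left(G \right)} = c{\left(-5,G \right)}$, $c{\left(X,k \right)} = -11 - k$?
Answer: $-682724715$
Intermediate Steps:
$C{\left(Q,x \right)} = \left(-7 + Q x\right)^{2}$
$B{\left(G \right)} = -11 - G$
$B{\left(63 \right)} - C{\left(198,132 \right)} = \left(-11 - 63\right) - \left(-7 + 198 \cdot 132\right)^{2} = \left(-11 - 63\right) - \left(-7 + 26136\right)^{2} = -74 - 26129^{2} = -74 - 682724641 = -682724715$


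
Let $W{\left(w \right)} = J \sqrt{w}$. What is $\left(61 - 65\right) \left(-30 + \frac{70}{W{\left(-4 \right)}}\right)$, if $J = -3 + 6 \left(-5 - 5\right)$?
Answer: $120 - \frac{20 i}{9} \approx 120.0 - 2.2222 i$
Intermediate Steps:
$J = -63$ ($J = -3 + 6 \left(-5 - 5\right) = -3 + 6 \left(-10\right) = -3 - 60 = -63$)
$W{\left(w \right)} = - 63 \sqrt{w}$
$\left(61 - 65\right) \left(-30 + \frac{70}{W{\left(-4 \right)}}\right) = \left(61 - 65\right) \left(-30 + \frac{70}{\left(-63\right) \sqrt{-4}}\right) = - 4 \left(-30 + \frac{70}{\left(-63\right) 2 i}\right) = - 4 \left(-30 + \frac{70}{\left(-126\right) i}\right) = - 4 \left(-30 + 70 \frac{i}{126}\right) = - 4 \left(-30 + \frac{5 i}{9}\right) = 120 - \frac{20 i}{9}$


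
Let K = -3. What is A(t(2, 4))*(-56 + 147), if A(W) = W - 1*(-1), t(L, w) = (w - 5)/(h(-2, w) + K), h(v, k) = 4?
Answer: 0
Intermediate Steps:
t(L, w) = -5 + w (t(L, w) = (w - 5)/(4 - 3) = (-5 + w)/1 = (-5 + w)*1 = -5 + w)
A(W) = 1 + W (A(W) = W + 1 = 1 + W)
A(t(2, 4))*(-56 + 147) = (1 + (-5 + 4))*(-56 + 147) = (1 - 1)*91 = 0*91 = 0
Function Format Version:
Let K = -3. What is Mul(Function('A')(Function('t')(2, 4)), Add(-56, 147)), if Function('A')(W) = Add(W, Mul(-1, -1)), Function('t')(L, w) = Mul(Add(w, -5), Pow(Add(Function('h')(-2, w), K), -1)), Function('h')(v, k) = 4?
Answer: 0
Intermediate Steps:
Function('t')(L, w) = Add(-5, w) (Function('t')(L, w) = Mul(Add(w, -5), Pow(Add(4, -3), -1)) = Mul(Add(-5, w), Pow(1, -1)) = Mul(Add(-5, w), 1) = Add(-5, w))
Function('A')(W) = Add(1, W) (Function('A')(W) = Add(W, 1) = Add(1, W))
Mul(Function('A')(Function('t')(2, 4)), Add(-56, 147)) = Mul(Add(1, Add(-5, 4)), Add(-56, 147)) = Mul(Add(1, -1), 91) = Mul(0, 91) = 0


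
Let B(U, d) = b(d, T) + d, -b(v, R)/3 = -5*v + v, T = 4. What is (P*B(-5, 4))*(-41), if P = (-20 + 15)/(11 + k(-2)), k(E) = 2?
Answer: 820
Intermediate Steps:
b(v, R) = 12*v (b(v, R) = -3*(-5*v + v) = -(-12)*v = 12*v)
P = -5/13 (P = (-20 + 15)/(11 + 2) = -5/13 ≈ -0.38462)
B(U, d) = 13*d (B(U, d) = 12*d + d = 13*d)
(P*B(-5, 4))*(-41) = -5*4*(-41) = -5/13*52*(-41) = -20*(-41) = 820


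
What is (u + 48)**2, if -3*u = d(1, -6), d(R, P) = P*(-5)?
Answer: 1444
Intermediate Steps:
d(R, P) = -5*P
u = -10 (u = -(-5)*(-6)/3 = -1/3*30 = -10)
(u + 48)**2 = (-10 + 48)**2 = 38**2 = 1444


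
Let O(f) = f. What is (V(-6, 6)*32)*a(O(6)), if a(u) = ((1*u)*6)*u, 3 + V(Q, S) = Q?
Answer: -62208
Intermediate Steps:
V(Q, S) = -3 + Q
a(u) = 6*u² (a(u) = (u*6)*u = (6*u)*u = 6*u²)
(V(-6, 6)*32)*a(O(6)) = ((-3 - 6)*32)*(6*6²) = (-9*32)*(6*36) = -288*216 = -62208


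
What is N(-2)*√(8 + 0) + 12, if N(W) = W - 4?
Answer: 12 - 12*√2 ≈ -4.9706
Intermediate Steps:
N(W) = -4 + W
N(-2)*√(8 + 0) + 12 = (-4 - 2)*√(8 + 0) + 12 = -12*√2 + 12 = 12 - 12*√2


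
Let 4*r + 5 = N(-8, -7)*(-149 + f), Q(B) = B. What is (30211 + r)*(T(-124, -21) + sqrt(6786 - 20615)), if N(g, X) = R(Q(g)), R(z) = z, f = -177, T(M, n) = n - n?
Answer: 123447*I*sqrt(13829)/4 ≈ 3.6292e+6*I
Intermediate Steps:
T(M, n) = 0
N(g, X) = g
r = 2603/4 (r = -5/4 + (-8*(-149 - 177))/4 = -5/4 + (-8*(-326))/4 = -5/4 + (1/4)*2608 = -5/4 + 652 = 2603/4 ≈ 650.75)
(30211 + r)*(T(-124, -21) + sqrt(6786 - 20615)) = (30211 + 2603/4)*(0 + sqrt(6786 - 20615)) = 123447*(0 + sqrt(-13829))/4 = 123447*(0 + I*sqrt(13829))/4 = 123447*(I*sqrt(13829))/4 = 123447*I*sqrt(13829)/4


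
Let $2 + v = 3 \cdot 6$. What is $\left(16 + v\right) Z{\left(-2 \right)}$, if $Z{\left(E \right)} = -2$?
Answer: $-64$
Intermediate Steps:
$v = 16$ ($v = -2 + 3 \cdot 6 = -2 + 18 = 16$)
$\left(16 + v\right) Z{\left(-2 \right)} = \left(16 + 16\right) \left(-2\right) = 32 \left(-2\right) = -64$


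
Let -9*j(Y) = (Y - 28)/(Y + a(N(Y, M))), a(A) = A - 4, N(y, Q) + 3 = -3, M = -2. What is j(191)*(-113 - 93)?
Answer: 33578/1629 ≈ 20.613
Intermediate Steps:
N(y, Q) = -6 (N(y, Q) = -3 - 3 = -6)
a(A) = -4 + A
j(Y) = -(-28 + Y)/(9*(-10 + Y)) (j(Y) = -(Y - 28)/(9*(Y + (-4 - 6))) = -(-28 + Y)/(9*(Y - 10)) = -(-28 + Y)/(9*(-10 + Y)))
j(191)*(-113 - 93) = ((28 - 1*191)/(9*(-10 + 191)))*(-113 - 93) = ((⅑)*(28 - 191)/181)*(-206) = ((⅑)*(1/181)*(-163))*(-206) = -163/1629*(-206) = 33578/1629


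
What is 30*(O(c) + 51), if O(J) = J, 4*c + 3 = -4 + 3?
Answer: 1500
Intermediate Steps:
c = -1 (c = -¾ + (-4 + 3)/4 = -¾ + (¼)*(-1) = -¾ - ¼ = -1)
30*(O(c) + 51) = 30*(-1 + 51) = 30*50 = 1500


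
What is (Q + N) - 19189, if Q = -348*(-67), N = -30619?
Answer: -26492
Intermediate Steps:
Q = 23316
(Q + N) - 19189 = (23316 - 30619) - 19189 = -7303 - 19189 = -26492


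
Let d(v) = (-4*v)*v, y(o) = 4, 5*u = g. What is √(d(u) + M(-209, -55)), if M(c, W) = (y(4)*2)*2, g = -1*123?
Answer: 2*I*√15029/5 ≈ 49.037*I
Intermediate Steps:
g = -123
u = -123/5 (u = (⅕)*(-123) = -123/5 ≈ -24.600)
M(c, W) = 16 (M(c, W) = (4*2)*2 = 8*2 = 16)
d(v) = -4*v²
√(d(u) + M(-209, -55)) = √(-4*(-123/5)² + 16) = √(-4*15129/25 + 16) = √(-60516/25 + 16) = √(-60116/25) = 2*I*√15029/5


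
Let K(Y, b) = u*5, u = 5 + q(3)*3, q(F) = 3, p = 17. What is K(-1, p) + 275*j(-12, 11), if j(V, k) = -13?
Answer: -3505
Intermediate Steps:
u = 14 (u = 5 + 3*3 = 5 + 9 = 14)
K(Y, b) = 70 (K(Y, b) = 14*5 = 70)
K(-1, p) + 275*j(-12, 11) = 70 + 275*(-13) = 70 - 3575 = -3505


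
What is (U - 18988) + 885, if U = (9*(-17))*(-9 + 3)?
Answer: -17185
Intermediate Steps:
U = 918 (U = -153*(-6) = 918)
(U - 18988) + 885 = (918 - 18988) + 885 = -18070 + 885 = -17185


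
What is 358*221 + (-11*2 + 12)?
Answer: 79108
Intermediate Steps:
358*221 + (-11*2 + 12) = 79118 + (-22 + 12) = 79118 - 10 = 79108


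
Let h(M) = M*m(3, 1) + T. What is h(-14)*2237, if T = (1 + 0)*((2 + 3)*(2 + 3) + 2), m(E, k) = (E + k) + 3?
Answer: -158827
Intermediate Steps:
m(E, k) = 3 + E + k
T = 27 (T = 1*(5*5 + 2) = 1*(25 + 2) = 1*27 = 27)
h(M) = 27 + 7*M (h(M) = M*(3 + 3 + 1) + 27 = M*7 + 27 = 7*M + 27 = 27 + 7*M)
h(-14)*2237 = (27 + 7*(-14))*2237 = (27 - 98)*2237 = -71*2237 = -158827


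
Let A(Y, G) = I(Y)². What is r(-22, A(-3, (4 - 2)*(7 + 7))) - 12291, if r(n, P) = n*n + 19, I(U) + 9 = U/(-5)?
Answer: -11788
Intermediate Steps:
I(U) = -9 - U/5 (I(U) = -9 + U/(-5) = -9 + U*(-⅕) = -9 - U/5)
A(Y, G) = (-9 - Y/5)²
r(n, P) = 19 + n² (r(n, P) = n² + 19 = 19 + n²)
r(-22, A(-3, (4 - 2)*(7 + 7))) - 12291 = (19 + (-22)²) - 12291 = (19 + 484) - 12291 = 503 - 12291 = -11788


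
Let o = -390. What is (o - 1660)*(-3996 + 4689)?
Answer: -1420650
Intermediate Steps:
(o - 1660)*(-3996 + 4689) = (-390 - 1660)*(-3996 + 4689) = -2050*693 = -1420650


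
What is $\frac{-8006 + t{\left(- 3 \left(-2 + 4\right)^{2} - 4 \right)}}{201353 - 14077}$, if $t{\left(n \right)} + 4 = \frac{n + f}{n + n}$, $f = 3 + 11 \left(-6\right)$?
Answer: $- \frac{256241}{5992832} \approx -0.042758$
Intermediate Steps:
$f = -63$ ($f = 3 - 66 = -63$)
$t{\left(n \right)} = -4 + \frac{-63 + n}{2 n}$ ($t{\left(n \right)} = -4 + \frac{n - 63}{n + n} = -4 + \frac{-63 + n}{2 n}$)
$\frac{-8006 + t{\left(- 3 \left(-2 + 4\right)^{2} - 4 \right)}}{201353 - 14077} = \frac{-8006 + \frac{7 \left(-9 - \left(- 3 \left(-2 + 4\right)^{2} - 4\right)\right)}{2 \left(- 3 \left(-2 + 4\right)^{2} - 4\right)}}{201353 - 14077} = \frac{-8006 + \frac{7 \left(-9 - \left(- 3 \cdot 2^{2} - 4\right)\right)}{2 \left(- 3 \cdot 2^{2} - 4\right)}}{187276} = \left(-8006 + \frac{7 \left(-9 - \left(\left(-3\right) 4 - 4\right)\right)}{2 \left(\left(-3\right) 4 - 4\right)}\right) \frac{1}{187276} = \left(-8006 + \frac{7 \left(-9 - \left(-12 - 4\right)\right)}{2 \left(-12 - 4\right)}\right) \frac{1}{187276} = \left(-8006 + \frac{7 \left(-9 - -16\right)}{2 \left(-16\right)}\right) \frac{1}{187276} = \left(-8006 + \frac{7}{2} \left(- \frac{1}{16}\right) \left(-9 + 16\right)\right) \frac{1}{187276} = \left(-8006 + \frac{7}{2} \left(- \frac{1}{16}\right) 7\right) \frac{1}{187276} = \left(-8006 - \frac{49}{32}\right) \frac{1}{187276} = \left(- \frac{256241}{32}\right) \frac{1}{187276} = - \frac{256241}{5992832}$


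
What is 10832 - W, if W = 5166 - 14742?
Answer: 20408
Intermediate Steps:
W = -9576
10832 - W = 10832 - 1*(-9576) = 10832 + 9576 = 20408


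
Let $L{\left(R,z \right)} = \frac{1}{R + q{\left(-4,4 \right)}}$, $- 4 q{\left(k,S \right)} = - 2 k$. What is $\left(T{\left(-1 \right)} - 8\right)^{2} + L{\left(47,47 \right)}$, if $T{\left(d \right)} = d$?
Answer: $\frac{3646}{45} \approx 81.022$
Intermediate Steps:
$q{\left(k,S \right)} = \frac{k}{2}$ ($q{\left(k,S \right)} = - \frac{\left(-2\right) k}{4} = \frac{k}{2}$)
$L{\left(R,z \right)} = \frac{1}{-2 + R}$ ($L{\left(R,z \right)} = \frac{1}{R + \frac{1}{2} \left(-4\right)} = \frac{1}{R - 2} = \frac{1}{-2 + R}$)
$\left(T{\left(-1 \right)} - 8\right)^{2} + L{\left(47,47 \right)} = \left(-1 - 8\right)^{2} + \frac{1}{-2 + 47} = \left(-9\right)^{2} + \frac{1}{45} = 81 + \frac{1}{45} = \frac{3646}{45}$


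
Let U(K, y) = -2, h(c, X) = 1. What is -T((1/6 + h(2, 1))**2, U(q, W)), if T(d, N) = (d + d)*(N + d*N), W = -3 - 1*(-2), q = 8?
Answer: 4165/324 ≈ 12.855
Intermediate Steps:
W = -1 (W = -3 + 2 = -1)
T(d, N) = 2*d*(N + N*d) (T(d, N) = (2*d)*(N + N*d) = 2*d*(N + N*d))
-T((1/6 + h(2, 1))**2, U(q, W)) = -2*(-2)*(1/6 + 1)**2*(1 + (1/6 + 1)**2) = -2*(-2)*(7/6)**2*(1 + (7/6)**2) = -2*(-2)*49*(1 + 49/36)/36 = -2*(-2)*49*85/(36*36) = -1*(-4165/324) = 4165/324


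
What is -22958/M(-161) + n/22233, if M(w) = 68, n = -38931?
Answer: -85512087/251974 ≈ -339.37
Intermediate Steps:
-22958/M(-161) + n/22233 = -22958/68 - 38931/22233 = -22958*1/68 - 38931*1/22233 = -11479/34 - 12977/7411 = -85512087/251974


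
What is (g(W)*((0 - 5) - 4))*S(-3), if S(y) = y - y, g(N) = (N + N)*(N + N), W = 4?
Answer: 0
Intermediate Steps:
g(N) = 4*N**2 (g(N) = (2*N)*(2*N) = 4*N**2)
S(y) = 0
(g(W)*((0 - 5) - 4))*S(-3) = ((4*4**2)*((0 - 5) - 4))*0 = ((4*16)*(-5 - 4))*0 = (64*(-9))*0 = -576*0 = 0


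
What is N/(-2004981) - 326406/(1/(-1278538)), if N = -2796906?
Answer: 278907877367974258/668327 ≈ 4.1732e+11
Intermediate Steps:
N/(-2004981) - 326406/(1/(-1278538)) = -2796906/(-2004981) - 326406/(1/(-1278538)) = -2796906*(-1/2004981) - 326406/(-1/1278538) = 932302/668327 - 326406*(-1278538) = 932302/668327 + 417322474428 = 278907877367974258/668327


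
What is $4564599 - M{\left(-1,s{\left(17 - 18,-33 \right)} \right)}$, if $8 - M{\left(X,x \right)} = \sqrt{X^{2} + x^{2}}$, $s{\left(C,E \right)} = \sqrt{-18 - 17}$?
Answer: $4564591 + i \sqrt{34} \approx 4.5646 \cdot 10^{6} + 5.831 i$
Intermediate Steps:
$s{\left(C,E \right)} = i \sqrt{35}$ ($s{\left(C,E \right)} = \sqrt{-35} = i \sqrt{35}$)
$M{\left(X,x \right)} = 8 - \sqrt{X^{2} + x^{2}}$
$4564599 - M{\left(-1,s{\left(17 - 18,-33 \right)} \right)} = 4564599 - \left(8 - \sqrt{\left(-1\right)^{2} + \left(i \sqrt{35}\right)^{2}}\right) = 4564599 - \left(8 - \sqrt{1 - 35}\right) = 4564599 - \left(8 - \sqrt{-34}\right) = 4564599 - \left(8 - i \sqrt{34}\right) = 4564591 + i \sqrt{34}$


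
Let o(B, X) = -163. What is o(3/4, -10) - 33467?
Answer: -33630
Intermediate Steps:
o(3/4, -10) - 33467 = -163 - 33467 = -33630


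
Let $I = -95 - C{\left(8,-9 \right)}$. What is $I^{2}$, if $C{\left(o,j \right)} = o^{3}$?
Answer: $368449$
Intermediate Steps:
$I = -607$ ($I = -95 - 8^{3} = -95 - 512 = -607$)
$I^{2} = \left(-607\right)^{2} = 368449$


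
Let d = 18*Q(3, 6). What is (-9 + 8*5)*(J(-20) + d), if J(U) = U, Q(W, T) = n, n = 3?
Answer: 1054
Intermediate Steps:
Q(W, T) = 3
d = 54 (d = 18*3 = 54)
(-9 + 8*5)*(J(-20) + d) = (-9 + 8*5)*(-20 + 54) = (-9 + 40)*34 = 31*34 = 1054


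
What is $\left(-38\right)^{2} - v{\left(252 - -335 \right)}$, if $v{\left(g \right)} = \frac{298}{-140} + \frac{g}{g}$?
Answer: $\frac{101159}{70} \approx 1445.1$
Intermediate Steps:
$v{\left(g \right)} = - \frac{79}{70}$ ($v{\left(g \right)} = 298 \left(- \frac{1}{140}\right) + 1 = - \frac{149}{70} + 1 = - \frac{79}{70}$)
$\left(-38\right)^{2} - v{\left(252 - -335 \right)} = \left(-38\right)^{2} - - \frac{79}{70} = 1444 + \frac{79}{70} = \frac{101159}{70}$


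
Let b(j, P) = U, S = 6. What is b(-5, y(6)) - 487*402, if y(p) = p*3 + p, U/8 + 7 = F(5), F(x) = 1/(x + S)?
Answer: -2154122/11 ≈ -1.9583e+5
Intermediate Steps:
F(x) = 1/(6 + x) (F(x) = 1/(x + 6) = 1/(6 + x))
U = -608/11 (U = -56 + 8/(6 + 5) = -56 + 8/11 = -608/11 ≈ -55.273)
y(p) = 4*p (y(p) = 3*p + p = 4*p)
b(j, P) = -608/11
b(-5, y(6)) - 487*402 = -608/11 - 487*402 = -608/11 - 195774 = -2154122/11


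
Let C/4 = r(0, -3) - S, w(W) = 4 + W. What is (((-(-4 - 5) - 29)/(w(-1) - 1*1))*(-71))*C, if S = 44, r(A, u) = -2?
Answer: -130640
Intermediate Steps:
C = -184 (C = 4*(-2 - 1*44) = 4*(-2 - 44) = 4*(-46) = -184)
(((-(-4 - 5) - 29)/(w(-1) - 1*1))*(-71))*C = (((-(-4 - 5) - 29)/((4 - 1) - 1*1))*(-71))*(-184) = (((-1*(-9) - 29)/(3 - 1))*(-71))*(-184) = (((9 - 29)/2)*(-71))*(-184) = (-20*½*(-71))*(-184) = -10*(-71)*(-184) = 710*(-184) = -130640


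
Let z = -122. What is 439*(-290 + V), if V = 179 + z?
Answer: -102287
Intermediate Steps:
V = 57 (V = 179 - 122 = 57)
439*(-290 + V) = 439*(-290 + 57) = 439*(-233) = -102287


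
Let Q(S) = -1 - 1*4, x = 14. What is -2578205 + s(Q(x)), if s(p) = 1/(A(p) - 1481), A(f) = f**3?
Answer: -4140597231/1606 ≈ -2.5782e+6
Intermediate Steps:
Q(S) = -5 (Q(S) = -1 - 4 = -5)
s(p) = 1/(-1481 + p**3) (s(p) = 1/(p**3 - 1481) = 1/(-1481 + p**3))
-2578205 + s(Q(x)) = -2578205 + 1/(-1481 + (-5)**3) = -2578205 + 1/(-1481 - 125) = -2578205 + 1/(-1606) = -2578205 - 1/1606 = -4140597231/1606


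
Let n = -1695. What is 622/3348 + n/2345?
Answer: -421627/785106 ≈ -0.53703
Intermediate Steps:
622/3348 + n/2345 = 622/3348 - 1695/2345 = 622*(1/3348) - 1695*1/2345 = 311/1674 - 339/469 = -421627/785106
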